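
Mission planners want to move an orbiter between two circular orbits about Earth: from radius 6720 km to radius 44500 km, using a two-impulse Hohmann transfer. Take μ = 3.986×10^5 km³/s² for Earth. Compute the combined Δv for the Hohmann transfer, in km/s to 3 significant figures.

Δv = 3.91 km/s

Semi-major axis of the transfer orbit: a_t = (6720 + 44500)/2 = 25610 km.
At r₁ the circular-orbit speed is v₁ = √(μ/r₁) = 7.701654 km/s.
On the transfer ellipse at r₁, vis-viva equation gives v_p = √[μ(2/r₁ − 1/a_t)] = 10.15218 km/s.
First burn Δv₁ = |v_p − v₁| = 2.4505 km/s.
Circular speed at r₂: v₂ = √(μ/r₂) = 2.9929 km/s.
Transfer-orbit speed at r₂: v_a = √[μ(2/r₂ − 1/a_t)] = 1.5331 km/s.
Second burn Δv₂ = |v₂ − v_a| = 1.4598 km/s.
Total Δv = Δv₁ + Δv₂ = 3.910 km/s.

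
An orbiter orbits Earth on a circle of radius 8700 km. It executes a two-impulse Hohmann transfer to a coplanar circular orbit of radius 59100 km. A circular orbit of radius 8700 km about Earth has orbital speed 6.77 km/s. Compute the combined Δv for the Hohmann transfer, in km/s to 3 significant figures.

From the circular-orbit relation v² = μ/r at r = 8700 km: μ = v²r = (6.77)² × 8700 = 3.98746×10^5 km³/s².
Semi-major axis of the transfer orbit: a_t = (8700 + 59100)/2 = 33900 km.
Circular speed at r₁: v₁ = √(μ/r₁) = √(3.98746×10^5/8700) = 6.77000 km/s.
Transfer-orbit speed at r₁ (vis-viva equation): v_p = √[μ(2/r₁ − 1/a_t)] = 8.93887 km/s.
First burn Δv₁ = |v_p − v₁| = 2.16887 km/s.
Circular speed at r₂: v₂ = √(μ/r₂) = 2.59749 km/s.
Transfer-orbit speed at r₂: v_a = √[μ(2/r₂ − 1/a_t)] = 1.31587 km/s.
Second burn Δv₂ = |v₂ − v_a| = 1.28162 km/s.
Δv = Δv₁ + Δv₂ = 2.16887 + 1.28162 = 3.450 km/s.

Δv = 3.45 km/s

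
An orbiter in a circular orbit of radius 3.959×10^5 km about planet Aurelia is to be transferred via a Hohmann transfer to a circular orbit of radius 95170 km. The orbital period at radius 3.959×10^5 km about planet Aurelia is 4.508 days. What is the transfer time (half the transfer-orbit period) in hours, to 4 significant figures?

From Kepler's third law T² = 4π²r³/μ at r = 3.959×10^5 km, T = 4.508 days = 4.508 × 86400 s = 3.894912×10^5 s: μ = 4π²r³/T² = 1.61481×10^7 km³/s².
Semi-major axis of the transfer orbit: a_t = (3.959×10^5 + 95170)/2 = 2.45535×10^5 km.
By Kepler's third law the transfer-orbit period is T = 2π√(a_t³/μ), so t = T/2 = 95120 s.
Converting: 95120 s ÷ 3600 s/hour = 26.42 hours.

t = 26.42 hours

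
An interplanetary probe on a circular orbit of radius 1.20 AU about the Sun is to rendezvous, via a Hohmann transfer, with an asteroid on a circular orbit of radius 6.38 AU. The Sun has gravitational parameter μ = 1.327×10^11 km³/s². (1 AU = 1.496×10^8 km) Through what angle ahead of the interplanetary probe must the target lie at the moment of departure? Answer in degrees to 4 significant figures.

φ = 97.59°

In km: r₁ = 1.20 × 1.496×10^8 = 1.7952×10^8 km; r₂ = 6.38 × 1.496×10^8 = 9.54448×10^8 km.
Transfer-ellipse semi-major axis a_t = (r₁ + r₂)/2 = (1.7952×10^8 + 9.54448×10^8)/2 = 5.66984×10^8 km.
Transfer time t = π√(a_t³/μ) = 1.1643×10^8 s.
Target angular speed ω₂ = √(μ/r₂³) = 1.2354×10^-8 rad/s.
Angle swept by the target during transfer: ω₂·t = 1.4384 rad = 82.41°.
Arrival is 180° from departure on the ellipse, so φ = 180° − 82.41° = 97.59°.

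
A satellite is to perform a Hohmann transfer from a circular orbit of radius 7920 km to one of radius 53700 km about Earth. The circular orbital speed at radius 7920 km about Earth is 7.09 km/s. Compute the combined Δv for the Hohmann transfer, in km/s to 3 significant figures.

Δv = 3.61 km/s

From the circular-orbit relation v² = μ/r at r = 7920 km: μ = v²r = (7.09)² × 7920 = 3.98123×10^5 km³/s².
Transfer-ellipse semi-major axis a_t = (r₁ + r₂)/2 = (7920 + 53700)/2 = 30810 km.
At r₁ the circular-orbit speed is v₁ = √(μ/r₁) = 7.0900 km/s.
Transfer-orbit speed at r₁ (vis-viva equation): v_p = √[μ(2/r₁ − 1/a_t)] = 9.3603 km/s.
First burn Δv₁ = |v_p − v₁| = 2.2703 km/s.
Circular speed at r₂: v₂ = √(μ/r₂) = 2.7228 km/s.
Transfer-orbit speed at r₂: v_a = √[μ(2/r₂ − 1/a_t)] = 1.3805 km/s.
Second burn Δv₂ = |v₂ − v_a| = 1.3423 km/s.
Total Δv = Δv₁ + Δv₂ = 3.613 km/s.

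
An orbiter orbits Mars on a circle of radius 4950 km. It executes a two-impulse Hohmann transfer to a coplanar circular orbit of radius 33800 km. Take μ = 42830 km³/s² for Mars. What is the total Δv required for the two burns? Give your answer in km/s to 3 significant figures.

Δv = 1.50 km/s

Semi-major axis of the transfer orbit: a_t = (4950 + 33800)/2 = 19375 km.
At r₁ the circular-orbit speed is v₁ = √(μ/r₁) = 2.94152 km/s.
Transfer-orbit speed at r₁ (vis-viva equation): v_p = √[μ(2/r₁ − 1/a_t)] = 3.88516 km/s.
First burn Δv₁ = |v_p − v₁| = 0.9436 km/s.
At r₂, v₂ = √(μ/r₂) = 1.1257 km/s.
Transfer-orbit speed at r₂: v_a = √[μ(2/r₂ − 1/a_t)] = 0.56898 km/s.
Second burn Δv₂ = |v₂ − v_a| = 0.5567 km/s.
Total Δv = Δv₁ + Δv₂ = 1.500 km/s.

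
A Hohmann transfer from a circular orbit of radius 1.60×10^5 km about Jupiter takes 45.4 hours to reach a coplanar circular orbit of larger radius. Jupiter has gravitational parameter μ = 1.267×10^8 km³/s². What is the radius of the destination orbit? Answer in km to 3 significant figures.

Transfer time t = 45.4 hours = 1.6344×10^5 s, and t = π√(a_t³/μ).
So a_t = (μ t²/π²)^(1/3) = (1.267×10^8 × (1.6344×10^5)² / π²)^(1/3) = 6.9995×10^5 km.
Since a_t = (r₁ + r₂)/2, r₂ = 2a_t − r₁ = 2×6.9995×10^5 − 1.600×10^5 = 1.2399×10^6 km.

r₂ = 1.24×10^6 km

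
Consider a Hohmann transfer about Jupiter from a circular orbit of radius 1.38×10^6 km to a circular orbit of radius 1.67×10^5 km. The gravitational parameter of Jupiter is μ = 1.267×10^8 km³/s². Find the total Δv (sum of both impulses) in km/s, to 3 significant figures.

Semi-major axis of the transfer orbit: a_t = (1.380×10^6 + 1.670×10^5)/2 = 7.735×10^5 km.
At r₁ the circular-orbit speed is v₁ = √(μ/r₁) = 9.582 km/s.
On the transfer ellipse at r₁, v² = μ(2/r − 1/a) gives v_a = √[μ(2/r₁ − 1/a_t)] = 4.452 km/s.
First burn Δv₁ = |v_a − v₁| = 5.130 km/s.
At r₂, v₂ = √(μ/r₂) = 27.544 km/s.
Transfer-orbit speed at r₂: v_p = √[μ(2/r₂ − 1/a_t)] = 36.791 km/s.
Second burn Δv₂ = |v₂ − v_p| = 9.247 km/s.
Total Δv = Δv₁ + Δv₂ = 14.38 km/s.

Δv = 14.4 km/s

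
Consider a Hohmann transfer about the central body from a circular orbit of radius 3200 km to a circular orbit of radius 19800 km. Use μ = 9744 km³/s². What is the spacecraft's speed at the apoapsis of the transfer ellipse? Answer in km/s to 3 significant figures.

v = 0.370 km/s

Semi-major axis of the transfer orbit: a_t = (3200 + 19800)/2 = 11500 km.
The apoapsis of the transfer ellipse is at r = 19800 km.
Applying v² = μ(2/r − 1/a_t): v = 0.3701 km/s.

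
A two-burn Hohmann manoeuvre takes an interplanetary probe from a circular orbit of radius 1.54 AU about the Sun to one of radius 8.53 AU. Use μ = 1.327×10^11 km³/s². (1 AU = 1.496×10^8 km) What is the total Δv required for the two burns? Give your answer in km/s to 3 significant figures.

In km: r₁ = 1.54 × 1.496×10^8 = 2.30384×10^8 km; r₂ = 8.53 × 1.496×10^8 = 1.276088×10^9 km.
Transfer-ellipse semi-major axis a_t = (r₁ + r₂)/2 = (2.30384×10^8 + 1.276088×10^9)/2 = 7.53236×10^8 km.
At r₁ the circular-orbit speed is v₁ = √(μ/r₁) = 24.000 km/s.
On the transfer ellipse at r₁, vis-viva gives v_p = √[μ(2/r₁ − 1/a_t)] = 31.238 km/s.
First burn Δv₁ = |v_p − v₁| = 7.238 km/s.
At r₂, v₂ = √(μ/r₂) = 10.198 km/s.
Transfer-orbit speed at r₂: v_a = √[μ(2/r₂ − 1/a_t)] = 5.6397 km/s.
Second burn Δv₂ = |v₂ − v_a| = 4.558 km/s.
Total Δv = Δv₁ + Δv₂ = 11.80 km/s.

Δv = 11.8 km/s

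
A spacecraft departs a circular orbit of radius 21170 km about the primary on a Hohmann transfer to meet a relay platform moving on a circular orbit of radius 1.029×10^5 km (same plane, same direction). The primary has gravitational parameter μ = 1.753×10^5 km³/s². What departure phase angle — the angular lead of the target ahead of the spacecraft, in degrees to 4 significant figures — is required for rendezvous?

φ = 95.74°

Transfer-ellipse semi-major axis a_t = (r₁ + r₂)/2 = (21170 + 1.029×10^5)/2 = 62035 km.
Transfer time t = π√(a_t³/μ) = 1.15935×10^5 s.
Target angular speed ω₂ = √(μ/r₂³) = 1.26843×10^-5 rad/s.
Angle swept by the target during transfer: ω₂·t = 1.4706 rad = 84.26°.
The spacecraft traverses 180° on the transfer ellipse, so the target must lead by 180° − 84.26° = 95.74°.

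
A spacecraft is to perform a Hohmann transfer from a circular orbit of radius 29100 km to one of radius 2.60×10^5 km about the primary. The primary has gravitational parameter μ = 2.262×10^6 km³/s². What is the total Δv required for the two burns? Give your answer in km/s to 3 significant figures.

Semi-major axis of the transfer orbit: a_t = (29100 + 2.600×10^5)/2 = 1.4455×10^5 km.
Circular speed at r₁: v₁ = √(μ/r₁) = √(2.262×10^6/29100) = 8.81657 km/s.
On the transfer ellipse at r₁, v² = μ(2/r − 1/a) gives v_p = √[μ(2/r₁ − 1/a_t)] = 11.8244 km/s.
First burn Δv₁ = |v_p − v₁| = 3.008 km/s.
At r₂, v₂ = √(μ/r₂) = 2.9496 km/s.
Transfer-orbit speed at r₂: v_a = √[μ(2/r₂ − 1/a_t)] = 1.3234 km/s.
Second burn Δv₂ = |v₂ − v_a| = 1.626 km/s.
Δv = Δv₁ + Δv₂ = 3.008 + 1.626 = 4.634 km/s.

Δv = 4.63 km/s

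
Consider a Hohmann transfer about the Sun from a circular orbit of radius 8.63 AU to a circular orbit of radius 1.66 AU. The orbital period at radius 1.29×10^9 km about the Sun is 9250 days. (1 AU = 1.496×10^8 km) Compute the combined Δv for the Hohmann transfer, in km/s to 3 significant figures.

From Kepler's third law T² = 4π²r³/μ at r = 1.29×10^9 km, T = 9250 days = 9250 × 86400 s = 7.992×10^8 s: μ = 4π²r³/T² = 1.32684×10^11 km³/s².
In km: r₁ = 8.63 × 1.496×10^8 = 1.291048×10^9 km; r₂ = 1.66 × 1.496×10^8 = 2.48336×10^8 km.
The Hohmann ellipse has a_t = (r₁ + r₂)/2 = 7.69692×10^8 km.
Circular speed at r₁: v₁ = √(μ/r₁) = √(1.32684×10^11/1.291048×10^9) = 10.1377 km/s.
On the transfer ellipse at r₁, vis-viva equation gives v_a = √[μ(2/r₁ − 1/a_t)] = 5.75836 km/s.
First burn Δv₁ = |v_a − v₁| = 4.379 km/s.
Circular speed at r₂: v₂ = √(μ/r₂) = 23.115 km/s.
Transfer-orbit speed at r₂: v_p = √[μ(2/r₂ − 1/a_t)] = 29.937 km/s.
Second burn Δv₂ = |v₂ − v_p| = 6.822 km/s.
Δv = Δv₁ + Δv₂ = 4.379 + 6.822 = 11.20 km/s.

Δv = 11.2 km/s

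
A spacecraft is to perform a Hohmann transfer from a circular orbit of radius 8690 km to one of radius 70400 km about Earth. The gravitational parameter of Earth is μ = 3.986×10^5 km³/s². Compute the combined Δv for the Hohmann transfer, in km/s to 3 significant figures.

Δv = 3.53 km/s

Transfer-ellipse semi-major axis a_t = (r₁ + r₂)/2 = (8690 + 70400)/2 = 39545 km.
Circular speed at r₁: v₁ = √(μ/r₁) = √(3.986×10^5/8690) = 6.7727 km/s.
Transfer-orbit speed at r₁ (vis-viva): v_p = √[μ(2/r₁ − 1/a_t)] = 9.0365 km/s.
First burn Δv₁ = |v_p − v₁| = 2.264 km/s.
Circular speed at r₂: v₂ = √(μ/r₂) = 2.379 km/s.
Transfer-orbit speed at r₂: v_a = √[μ(2/r₂ − 1/a_t)] = 1.115 km/s.
Second burn Δv₂ = |v₂ − v_a| = 1.264 km/s.
Δv = Δv₁ + Δv₂ = 2.264 + 1.264 = 3.528 km/s.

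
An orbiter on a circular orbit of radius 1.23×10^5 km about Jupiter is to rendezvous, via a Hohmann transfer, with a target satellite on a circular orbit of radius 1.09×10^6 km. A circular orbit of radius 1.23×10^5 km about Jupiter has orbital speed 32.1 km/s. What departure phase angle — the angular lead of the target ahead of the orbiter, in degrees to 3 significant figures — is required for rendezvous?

φ = 105°

From the circular-orbit relation v² = μ/r at r = 1.23×10^5 km: μ = v²r = (32.1)² × 1.23×10^5 = 1.26740×10^8 km³/s².
The Hohmann ellipse has a_t = (r₁ + r₂)/2 = 6.065×10^5 km.
The half-period of the transfer ellipse is t = π√(a_t³/μ) = 1.318×10^5 s.
The target's mean motion on its circular orbit is ω₂ = √(μ/r₂³) = 9.893×10^-6 rad/s.
Angle swept by the target during transfer: ω₂·t = 1.304 rad = 74.71°.
Arrival is 180° from departure on the ellipse, so φ = 180° − 74.71° = 105°.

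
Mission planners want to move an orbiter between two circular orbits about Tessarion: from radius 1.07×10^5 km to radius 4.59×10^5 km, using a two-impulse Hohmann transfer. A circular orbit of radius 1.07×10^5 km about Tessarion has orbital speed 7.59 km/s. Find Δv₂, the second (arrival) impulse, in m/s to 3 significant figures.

From the circular-orbit relation v² = μ/r at r = 1.07×10^5 km: μ = v²r = (7.59)² × 1.07×10^5 = 6.16407×10^6 km³/s².
The Hohmann ellipse has a_t = (r₁ + r₂)/2 = 2.830×10^5 km.
Circular speed at r = 4.590×10^5 km: v_c = √(μ/r) = 3.6646 km/s.
Vis-viva on the transfer ellipse at r = 4.590×10^5 km gives v_t = √[μ(2/r − 1/a_t)] = 2.2533 km/s.
Δv₂ = |v_t − v_c| = |2.2533 − 3.6646| = 1.411 km/s.

Δv₂ = 1410 m/s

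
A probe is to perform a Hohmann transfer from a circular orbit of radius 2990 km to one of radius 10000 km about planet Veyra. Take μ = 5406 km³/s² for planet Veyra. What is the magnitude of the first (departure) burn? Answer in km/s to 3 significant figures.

Transfer-ellipse semi-major axis a_t = (r₁ + r₂)/2 = (2990 + 10000)/2 = 6495 km.
On the circular orbit at r = 2990 km, v_c = √(μ/r) = 1.3446 km/s.
Transfer-orbit speed at the same r (vis-viva, a = a_t): v_t = √[μ(2/r − 1/a_t)] = 1.6684 km/s.
Δv₁ = |v_t − v_c| = |1.6684 − 1.3446| = 0.3238 km/s.

Δv₁ = 0.324 km/s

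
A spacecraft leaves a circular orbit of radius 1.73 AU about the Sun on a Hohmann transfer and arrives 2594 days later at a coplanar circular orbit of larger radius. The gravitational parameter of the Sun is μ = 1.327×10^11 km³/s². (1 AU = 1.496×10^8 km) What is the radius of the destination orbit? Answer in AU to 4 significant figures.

r₂ = 9.999 AU

In km: r₁ = 1.73 × 1.496×10^8 = 2.58808×10^8 km.
Transfer time t = 2594 days = 2.241216×10^8 s, and t = π√(a_t³/μ).
So a_t = (μ t²/π²)^(1/3) = (1.327×10^11 × (2.241216×10^8)² / π²)^(1/3) = 8.7736×10^8 km.
Since a_t = (r₁ + r₂)/2, r₂ = 2a_t − r₁ = 2×8.7736×10^8 − 2.58808×10^8 = 1.495912×10^9 km.
In AU: r₂ = 1.495912×10^9 / 1.496×10^8 = 9.999 AU.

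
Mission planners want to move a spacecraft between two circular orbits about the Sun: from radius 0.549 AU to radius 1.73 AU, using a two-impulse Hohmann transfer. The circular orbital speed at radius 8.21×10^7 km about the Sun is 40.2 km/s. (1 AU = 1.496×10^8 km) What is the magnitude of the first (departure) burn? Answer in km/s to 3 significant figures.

Δv₁ = 9.33 km/s

From the circular-orbit relation v² = μ/r at r = 8.21×10^7 km: μ = v²r = (40.2)² × 8.21×10^7 = 1.32677×10^11 km³/s².
In km: r₁ = 0.549 × 1.496×10^8 = 8.21304×10^7 km; r₂ = 1.73 × 1.496×10^8 = 2.58808×10^8 km.
Semi-major axis of the transfer orbit: a_t = (8.21304×10^7 + 2.58808×10^8)/2 = 1.704692×10^8 km.
On the circular orbit at r = 8.21304×10^7 km, v_c = √(μ/r) = 40.193 km/s.
Vis-viva on the transfer ellipse at r = 8.21304×10^7 km gives v_t = √[μ(2/r − 1/a_t)] = 49.524 km/s.
Δv₁ = |v_t − v_c| = |49.524 − 40.193| = 9.331 km/s.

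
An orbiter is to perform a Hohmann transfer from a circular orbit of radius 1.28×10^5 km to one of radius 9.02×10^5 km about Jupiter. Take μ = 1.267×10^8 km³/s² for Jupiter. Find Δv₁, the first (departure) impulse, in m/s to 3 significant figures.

Δv₁ = 10200 m/s

Transfer-ellipse semi-major axis a_t = (r₁ + r₂)/2 = (1.280×10^5 + 9.020×10^5)/2 = 5.150×10^5 km.
On the circular orbit at r = 1.280×10^5 km, v_c = √(μ/r) = 31.46 km/s.
Transfer-orbit speed at the same r (vis-viva, a = a_t): v_t = √[μ(2/r − 1/a_t)] = 41.64 km/s.
Δv₁ = |v_t − v_c| = |41.64 − 31.46| = 10.18 km/s.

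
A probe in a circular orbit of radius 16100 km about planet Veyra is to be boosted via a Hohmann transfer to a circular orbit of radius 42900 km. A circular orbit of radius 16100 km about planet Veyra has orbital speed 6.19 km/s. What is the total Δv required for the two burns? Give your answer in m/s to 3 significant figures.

Δv = 2270 m/s

From the circular-orbit relation v² = μ/r at r = 16100 km: μ = v²r = (6.19)² × 16100 = 6.16889×10^5 km³/s².
The Hohmann ellipse has a_t = (r₁ + r₂)/2 = 29500 km.
At r₁ the circular-orbit speed is v₁ = √(μ/r₁) = 6.1900 km/s.
On the transfer ellipse at r₁, vis-viva equation gives v_p = √[μ(2/r₁ − 1/a_t)] = 7.4646 km/s.
First burn Δv₁ = |v_p − v₁| = 1.2746 km/s.
At r₂, v₂ = √(μ/r₂) = 3.79206 km/s.
Transfer-orbit speed at r₂: v_a = √[μ(2/r₂ − 1/a_t)] = 2.80141 km/s.
Second burn Δv₂ = |v₂ − v_a| = 0.99065 km/s.
Δv = Δv₁ + Δv₂ = 1.2746 + 0.99065 = 2.265 km/s.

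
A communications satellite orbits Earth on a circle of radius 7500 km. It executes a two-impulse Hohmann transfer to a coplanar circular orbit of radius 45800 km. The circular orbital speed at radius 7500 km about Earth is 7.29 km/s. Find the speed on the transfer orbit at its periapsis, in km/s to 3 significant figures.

From the circular-orbit relation v² = μ/r at r = 7500 km: μ = v²r = (7.29)² × 7500 = 3.98581×10^5 km³/s².
Semi-major axis of the transfer orbit: a_t = (7500 + 45800)/2 = 26650 km.
At periapsis, r = 7500 km.
Applying v² = μ(2/r − 1/a_t): v = 9.557 km/s.

v = 9.56 km/s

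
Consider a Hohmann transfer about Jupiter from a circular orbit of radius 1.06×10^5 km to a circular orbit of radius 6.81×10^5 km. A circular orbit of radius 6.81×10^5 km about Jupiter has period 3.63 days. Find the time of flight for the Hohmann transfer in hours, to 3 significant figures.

t = 19.1 hours

From Kepler's third law T² = 4π²r³/μ at r = 6.81×10^5 km, T = 3.63 days = 3.63 × 86400 s = 3.13632×10^5 s: μ = 4π²r³/T² = 1.26754×10^8 km³/s².
Transfer-ellipse semi-major axis a_t = (r₁ + r₂)/2 = (1.060×10^5 + 6.810×10^5)/2 = 3.935×10^5 km.
By Kepler's third law the transfer-orbit period is T = 2π√(a_t³/μ), so t = T/2 = 68880 s.
Converting: 68880 s ÷ 3600 s/hour = 19.1 hours.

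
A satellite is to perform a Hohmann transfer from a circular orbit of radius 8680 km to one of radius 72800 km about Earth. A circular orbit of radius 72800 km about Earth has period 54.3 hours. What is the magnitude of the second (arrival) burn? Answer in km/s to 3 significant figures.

Δv₂ = 1.26 km/s

From Kepler's third law T² = 4π²r³/μ at r = 72800 km, T = 54.3 hours = 54.3 × 3600 s = 1.9548×10^5 s: μ = 4π²r³/T² = 3.98611×10^5 km³/s².
The Hohmann ellipse has a_t = (r₁ + r₂)/2 = 40740 km.
On the circular orbit at r = 72800 km, v_c = √(μ/r) = 2.340 km/s.
Vis-viva on the transfer ellipse at r = 72800 km gives v_t = √[μ(2/r − 1/a_t)] = 1.080 km/s.
Δv₂ = |v_t − v_c| = |1.080 − 2.340| = 1.260 km/s.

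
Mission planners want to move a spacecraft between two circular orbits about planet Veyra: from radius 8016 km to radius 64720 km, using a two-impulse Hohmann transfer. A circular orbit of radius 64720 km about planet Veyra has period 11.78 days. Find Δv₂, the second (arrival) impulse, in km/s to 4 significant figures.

From Kepler's third law T² = 4π²r³/μ at r = 64720 km, T = 11.78 days = 11.78 × 86400 s = 1.017792×10^6 s: μ = 4π²r³/T² = 10331.4 km³/s².
Transfer-ellipse semi-major axis a_t = (r₁ + r₂)/2 = (8016 + 64720)/2 = 36368 km.
Circular speed at r = 64720 km: v_c = √(μ/r) = 0.39954 km/s.
Vis-viva on the transfer ellipse at r = 64720 km gives v_t = √[μ(2/r − 1/a_t)] = 0.18758 km/s.
Δv₂ = |v_t − v_c| = |0.18758 − 0.39954| = 0.2120 km/s.

Δv₂ = 0.2120 km/s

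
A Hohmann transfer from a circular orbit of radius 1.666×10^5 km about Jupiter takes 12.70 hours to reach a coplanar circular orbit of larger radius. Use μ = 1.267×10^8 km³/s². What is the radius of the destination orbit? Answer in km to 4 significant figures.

Transfer time t = 12.70 hours = 45720 s, and t = π√(a_t³/μ).
So a_t = (μ t²/π²)^(1/3) = (1.267×10^8 × (45720)² / π²)^(1/3) = 2.9938×10^5 km.
Since a_t = (r₁ + r₂)/2, r₂ = 2a_t − r₁ = 2×2.9938×10^5 − 1.666×10^5 = 4.3216×10^5 km.

r₂ = 4.322×10^5 km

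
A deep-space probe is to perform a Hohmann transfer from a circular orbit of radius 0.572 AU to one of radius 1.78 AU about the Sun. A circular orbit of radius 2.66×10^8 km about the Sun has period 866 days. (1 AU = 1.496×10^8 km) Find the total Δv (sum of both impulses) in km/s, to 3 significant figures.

From Kepler's third law T² = 4π²r³/μ at r = 2.66×10^8 km, T = 866 days = 866 × 86400 s = 7.48224×10^7 s: μ = 4π²r³/T² = 1.32722×10^11 km³/s².
In km: r₁ = 0.572 × 1.496×10^8 = 8.55712×10^7 km; r₂ = 1.78 × 1.496×10^8 = 2.66288×10^8 km.
Transfer-ellipse semi-major axis a_t = (r₁ + r₂)/2 = (8.55712×10^7 + 2.66288×10^8)/2 = 1.759296×10^8 km.
Circular speed at r₁: v₁ = √(μ/r₁) = √(1.32722×10^11/8.55712×10^7) = 39.383 km/s.
On the transfer ellipse at r₁, vis-viva equation gives v_p = √[μ(2/r₁ − 1/a_t)] = 48.452 km/s.
First burn Δv₁ = |v_p − v₁| = 9.069 km/s.
At r₂, v₂ = √(μ/r₂) = 22.325 km/s.
Transfer-orbit speed at r₂: v_a = √[μ(2/r₂ − 1/a_t)] = 15.570 km/s.
Second burn Δv₂ = |v₂ − v_a| = 6.755 km/s.
Total Δv = Δv₁ + Δv₂ = 15.82 km/s.

Δv = 15.8 km/s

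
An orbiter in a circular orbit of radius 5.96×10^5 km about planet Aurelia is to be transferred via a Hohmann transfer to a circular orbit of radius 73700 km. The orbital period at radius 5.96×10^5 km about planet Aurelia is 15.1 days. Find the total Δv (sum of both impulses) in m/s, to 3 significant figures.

From Kepler's third law T² = 4π²r³/μ at r = 5.96×10^5 km, T = 15.1 days = 15.1 × 86400 s = 1.30464×10^6 s: μ = 4π²r³/T² = 4.91040×10^6 km³/s².
Semi-major axis of the transfer orbit: a_t = (5.960×10^5 + 73700)/2 = 3.3485×10^5 km.
At r₁ the circular-orbit speed is v₁ = √(μ/r₁) = 2.8704 km/s.
On the transfer ellipse at r₁, vis-viva gives v_a = √[μ(2/r₁ − 1/a_t)] = 1.3466 km/s.
First burn Δv₁ = |v_a − v₁| = 1.524 km/s.
At r₂, v₂ = √(μ/r₂) = 8.163 km/s.
Transfer-orbit speed at r₂: v_p = √[μ(2/r₂ − 1/a_t)] = 10.89 km/s.
Second burn Δv₂ = |v₂ − v_p| = 2.727 km/s.
Δv = Δv₁ + Δv₂ = 1.524 + 2.727 = 4.251 km/s.

Δv = 4250 m/s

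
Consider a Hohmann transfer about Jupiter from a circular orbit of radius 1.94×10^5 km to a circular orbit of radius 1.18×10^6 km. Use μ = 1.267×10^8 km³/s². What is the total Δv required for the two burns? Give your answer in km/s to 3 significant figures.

Δv = 12.8 km/s

Transfer-ellipse semi-major axis a_t = (r₁ + r₂)/2 = (1.940×10^5 + 1.180×10^6)/2 = 6.870×10^5 km.
Circular speed at r₁: v₁ = √(μ/r₁) = √(1.267×10^8/1.940×10^5) = 25.556 km/s.
Transfer-orbit speed at r₁ (vis-viva equation): v_p = √[μ(2/r₁ − 1/a_t)] = 33.493 km/s.
First burn Δv₁ = |v_p − v₁| = 7.937 km/s.
At r₂, v₂ = √(μ/r₂) = 10.362 km/s.
Transfer-orbit speed at r₂: v_a = √[μ(2/r₂ − 1/a_t)] = 5.5064 km/s.
Second burn Δv₂ = |v₂ − v_a| = 4.856 km/s.
Δv = Δv₁ + Δv₂ = 7.937 + 4.856 = 12.79 km/s.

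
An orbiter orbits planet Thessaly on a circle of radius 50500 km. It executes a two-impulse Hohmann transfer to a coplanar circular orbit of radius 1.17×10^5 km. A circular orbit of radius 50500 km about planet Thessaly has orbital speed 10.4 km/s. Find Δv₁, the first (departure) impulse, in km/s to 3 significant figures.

Δv₁ = 1.89 km/s

From the circular-orbit relation v² = μ/r at r = 50500 km: μ = v²r = (10.4)² × 50500 = 5.46208×10^6 km³/s².
Transfer-ellipse semi-major axis a_t = (r₁ + r₂)/2 = (50500 + 1.170×10^5)/2 = 83750 km.
On the circular orbit at r = 50500 km, v_c = √(μ/r) = 10.400 km/s.
Transfer-orbit speed at the same r (vis-viva, a = a_t): v_t = √[μ(2/r − 1/a_t)] = 12.292 km/s.
Δv₁ = |v_t − v_c| = |12.292 − 10.400| = 1.892 km/s.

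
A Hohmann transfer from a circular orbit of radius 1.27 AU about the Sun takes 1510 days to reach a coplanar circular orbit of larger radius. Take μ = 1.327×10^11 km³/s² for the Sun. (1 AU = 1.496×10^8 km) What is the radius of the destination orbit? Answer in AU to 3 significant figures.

r₂ = 6.91 AU

In km: r₁ = 1.27 × 1.496×10^8 = 1.89992×10^8 km.
Transfer time t = 1510 days = 1.30464×10^8 s, and t = π√(a_t³/μ).
So a_t = (μ t²/π²)^(1/3) = (1.327×10^11 × (1.30464×10^8)² / π²)^(1/3) = 6.1167×10^8 km.
Since a_t = (r₁ + r₂)/2, r₂ = 2a_t − r₁ = 2×6.1167×10^8 − 1.89992×10^8 = 1.033348×10^9 km.
In AU: r₂ = 1.033348×10^9 / 1.496×10^8 = 6.91 AU.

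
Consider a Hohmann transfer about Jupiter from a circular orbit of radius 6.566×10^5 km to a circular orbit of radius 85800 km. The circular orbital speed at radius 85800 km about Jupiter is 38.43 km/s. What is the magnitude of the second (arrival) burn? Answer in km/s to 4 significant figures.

Δv₂ = 12.68 km/s

From the circular-orbit relation v² = μ/r at r = 85800 km: μ = v²r = (38.43)² × 85800 = 1.26715×10^8 km³/s².
The Hohmann ellipse has a_t = (r₁ + r₂)/2 = 3.712×10^5 km.
On the circular orbit at r = 85800 km, v_c = √(μ/r) = 38.43 km/s.
Vis-viva on the transfer ellipse at r = 85800 km gives v_t = √[μ(2/r − 1/a_t)] = 51.11 km/s.
Δv₂ = |v_t − v_c| = |51.11 − 38.43| = 12.68 km/s.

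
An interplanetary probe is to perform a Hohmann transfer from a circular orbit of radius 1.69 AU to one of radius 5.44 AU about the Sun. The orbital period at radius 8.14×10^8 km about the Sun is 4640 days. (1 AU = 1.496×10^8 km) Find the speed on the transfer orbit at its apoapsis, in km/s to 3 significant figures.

From Kepler's third law T² = 4π²r³/μ at r = 8.14×10^8 km, T = 4640 days = 4640 × 86400 s = 4.00896×10^8 s: μ = 4π²r³/T² = 1.32486×10^11 km³/s².
In km: r₁ = 1.69 × 1.496×10^8 = 2.52824×10^8 km; r₂ = 5.44 × 1.496×10^8 = 8.13824×10^8 km.
The Hohmann ellipse has a_t = (r₁ + r₂)/2 = 5.33324×10^8 km.
At apoapsis, r = 8.13824×10^8 km.
Vis-viva: v = √[μ(2/r − 1/a_t)] = √[1.32486×10^11 × (2/8.13824×10^8 − 1/5.33324×10^8)] = 8.785 km/s.

v = 8.78 km/s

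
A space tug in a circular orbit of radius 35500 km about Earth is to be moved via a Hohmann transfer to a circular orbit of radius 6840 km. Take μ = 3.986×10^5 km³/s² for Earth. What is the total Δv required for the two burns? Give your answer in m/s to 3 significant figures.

Transfer-ellipse semi-major axis a_t = (r₁ + r₂)/2 = (35500 + 6840)/2 = 21170 km.
Circular speed at r₁: v₁ = √(μ/r₁) = √(3.986×10^5/35500) = 3.351 km/s.
Transfer-orbit speed at r₁ (vis-viva): v_a = √[μ(2/r₁ − 1/a_t)] = 1.905 km/s.
First burn Δv₁ = |v_a − v₁| = 1.446 km/s.
Circular speed at r₂: v₂ = √(μ/r₂) = 7.6338 km/s.
Transfer-orbit speed at r₂: v_p = √[μ(2/r₂ − 1/a_t)] = 9.8854 km/s.
Second burn Δv₂ = |v₂ − v_p| = 2.252 km/s.
Δv = Δv₁ + Δv₂ = 1.446 + 2.252 = 3.698 km/s.

Δv = 3700 m/s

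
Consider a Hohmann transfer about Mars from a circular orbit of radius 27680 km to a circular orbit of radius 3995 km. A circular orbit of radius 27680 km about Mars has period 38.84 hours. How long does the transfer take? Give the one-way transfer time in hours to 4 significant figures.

From Kepler's third law T² = 4π²r³/μ at r = 27680 km, T = 38.84 hours = 38.84 × 3600 s = 1.39824×10^5 s: μ = 4π²r³/T² = 42824.7 km³/s².
The Hohmann ellipse has a_t = (r₁ + r₂)/2 = 15837.5 km.
Transfer time t = π√(a_t³/μ) = π√((15837.5)³ / 42824.7) = 30257 s.
Converting: 30257 s ÷ 3600 s/hour = 8.405 hours.

t = 8.405 hours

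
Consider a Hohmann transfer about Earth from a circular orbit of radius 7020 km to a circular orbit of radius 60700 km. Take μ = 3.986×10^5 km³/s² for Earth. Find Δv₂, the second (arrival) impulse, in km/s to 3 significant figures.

Δv₂ = 1.40 km/s

Semi-major axis of the transfer orbit: a_t = (7020 + 60700)/2 = 33860 km.
Circular speed at r = 60700 km: v_c = √(μ/r) = 2.563 km/s.
Transfer-orbit speed at the same r (vis-viva, a = a_t): v_t = √[μ(2/r − 1/a_t)] = 1.167 km/s.
Δv₂ = |v_t − v_c| = |1.167 − 2.563| = 1.396 km/s.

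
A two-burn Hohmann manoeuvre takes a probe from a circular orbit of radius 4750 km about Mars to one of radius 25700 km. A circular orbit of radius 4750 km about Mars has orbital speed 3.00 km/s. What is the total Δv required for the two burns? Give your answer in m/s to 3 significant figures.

From the circular-orbit relation v² = μ/r at r = 4750 km: μ = v²r = (3.00)² × 4750 = 42750.0 km³/s².
The Hohmann ellipse has a_t = (r₁ + r₂)/2 = 15225 km.
At r₁ the circular-orbit speed is v₁ = √(μ/r₁) = 3.0000 km/s.
On the transfer ellipse at r₁, vis-viva gives v_p = √[μ(2/r₁ − 1/a_t)] = 3.8977 km/s.
First burn Δv₁ = |v_p − v₁| = 0.8977 km/s.
Circular speed at r₂: v₂ = √(μ/r₂) = 1.2897 km/s.
Transfer-orbit speed at r₂: v_a = √[μ(2/r₂ − 1/a_t)] = 0.72039 km/s.
Second burn Δv₂ = |v₂ − v_a| = 0.5693 km/s.
Total Δv = Δv₁ + Δv₂ = 1.467 km/s.

Δv = 1470 m/s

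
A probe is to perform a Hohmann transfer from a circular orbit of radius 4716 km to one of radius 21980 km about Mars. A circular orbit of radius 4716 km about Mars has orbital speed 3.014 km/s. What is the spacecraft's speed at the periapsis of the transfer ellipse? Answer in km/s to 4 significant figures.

v = 3.868 km/s

From the circular-orbit relation v² = μ/r at r = 4716 km: μ = v²r = (3.014)² × 4716 = 42841.1 km³/s².
The Hohmann ellipse has a_t = (r₁ + r₂)/2 = 13348 km.
The periapsis of the transfer ellipse is at r = 4716 km.
From the vis-viva equation, v = √[μ(2/r − 1/a_t)] = 3.868 km/s.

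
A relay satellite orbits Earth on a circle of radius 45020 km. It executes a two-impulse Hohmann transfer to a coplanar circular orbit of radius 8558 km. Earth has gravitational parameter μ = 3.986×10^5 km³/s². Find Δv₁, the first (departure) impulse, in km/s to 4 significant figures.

Δv₁ = 1.294 km/s

Transfer-ellipse semi-major axis a_t = (r₁ + r₂)/2 = (45020 + 8558)/2 = 26789 km.
On the circular orbit at r = 45020 km, v_c = √(μ/r) = 2.976 km/s.
Vis-viva on the transfer ellipse at r = 45020 km gives v_t = √[μ(2/r − 1/a_t)] = 1.682 km/s.
Δv₁ = |v_t − v_c| = |1.682 − 2.976| = 1.294 km/s.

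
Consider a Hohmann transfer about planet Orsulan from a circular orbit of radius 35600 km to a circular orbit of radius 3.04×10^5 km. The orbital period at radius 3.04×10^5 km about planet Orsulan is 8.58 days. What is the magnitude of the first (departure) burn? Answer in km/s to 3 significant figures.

From Kepler's third law T² = 4π²r³/μ at r = 3.04×10^5 km, T = 8.58 days = 8.58 × 86400 s = 7.41312×10^5 s: μ = 4π²r³/T² = 2.01827×10^6 km³/s².
Transfer-ellipse semi-major axis a_t = (r₁ + r₂)/2 = (35600 + 3.040×10^5)/2 = 1.698×10^5 km.
On the circular orbit at r = 35600 km, v_c = √(μ/r) = 7.52947 km/s.
Transfer-orbit speed at the same r (vis-viva, a = a_t): v_t = √[μ(2/r − 1/a_t)] = 10.0747 km/s.
Δv₁ = |v_t − v_c| = |10.0747 − 7.52947| = 2.545 km/s.

Δv₁ = 2.55 km/s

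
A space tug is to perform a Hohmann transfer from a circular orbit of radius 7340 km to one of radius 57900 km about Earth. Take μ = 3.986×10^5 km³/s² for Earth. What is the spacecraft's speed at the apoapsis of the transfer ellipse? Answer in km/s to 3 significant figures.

v = 1.24 km/s

Semi-major axis of the transfer orbit: a_t = (7340 + 57900)/2 = 32620 km.
At apoapsis, r = 57900 km.
Applying v² = μ(2/r − 1/a_t): v = 1.245 km/s.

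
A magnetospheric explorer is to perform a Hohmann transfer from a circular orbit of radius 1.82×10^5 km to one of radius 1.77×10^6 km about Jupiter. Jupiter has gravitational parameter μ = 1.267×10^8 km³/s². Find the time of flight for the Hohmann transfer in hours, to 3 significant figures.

t = 74.8 hours

The Hohmann ellipse has a_t = (r₁ + r₂)/2 = 9.760×10^5 km.
By Kepler's third law the transfer-orbit period is T = 2π√(a_t³/μ), so t = T/2 = 2.6911×10^5 s.
Converting: 2.6911×10^5 s ÷ 3600 s/hour = 74.8 hours.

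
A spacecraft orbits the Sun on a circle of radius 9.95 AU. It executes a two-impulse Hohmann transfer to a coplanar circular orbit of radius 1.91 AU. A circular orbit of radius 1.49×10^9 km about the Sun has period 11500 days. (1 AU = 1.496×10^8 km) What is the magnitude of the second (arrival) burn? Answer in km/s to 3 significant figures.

Δv₂ = 6.35 km/s

From Kepler's third law T² = 4π²r³/μ at r = 1.49×10^9 km, T = 11500 days = 11500 × 86400 s = 9.936×10^8 s: μ = 4π²r³/T² = 1.32280×10^11 km³/s².
In km: r₁ = 9.95 × 1.496×10^8 = 1.48852×10^9 km; r₂ = 1.91 × 1.496×10^8 = 2.85736×10^8 km.
Transfer-ellipse semi-major axis a_t = (r₁ + r₂)/2 = (1.48852×10^9 + 2.85736×10^8)/2 = 8.87128×10^8 km.
Circular speed at r = 2.85736×10^8 km: v_c = √(μ/r) = 21.516 km/s.
Vis-viva on the transfer ellipse at r = 2.85736×10^8 km gives v_t = √[μ(2/r − 1/a_t)] = 27.871 km/s.
Δv₂ = |v_t − v_c| = |27.871 − 21.516| = 6.355 km/s.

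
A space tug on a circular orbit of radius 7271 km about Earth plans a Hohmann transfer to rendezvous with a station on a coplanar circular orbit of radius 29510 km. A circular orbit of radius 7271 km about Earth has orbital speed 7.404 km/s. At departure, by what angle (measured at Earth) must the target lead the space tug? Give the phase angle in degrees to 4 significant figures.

φ = 91.45°

From the circular-orbit relation v² = μ/r at r = 7271 km: μ = v²r = (7.404)² × 7271 = 3.98591×10^5 km³/s².
Transfer-ellipse semi-major axis a_t = (r₁ + r₂)/2 = (7271 + 29510)/2 = 18390.5 km.
The half-period of the transfer ellipse is t = π√(a_t³/μ) = 12410.14 s.
The target's mean motion on its circular orbit is ω₂ = √(μ/r₂³) = 1.245402×10^-4 rad/s.
Angle swept by the target during transfer: ω₂·t = 1.54556 rad = 88.55°.
Arrival is 180° from departure on the ellipse, so φ = 180° − 88.55° = 91.45°.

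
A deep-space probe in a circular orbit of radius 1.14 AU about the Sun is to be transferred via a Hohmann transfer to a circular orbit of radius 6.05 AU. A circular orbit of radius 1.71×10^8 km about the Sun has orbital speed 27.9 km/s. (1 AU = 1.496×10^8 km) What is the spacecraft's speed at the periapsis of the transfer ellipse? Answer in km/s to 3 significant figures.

v = 36.2 km/s

From the circular-orbit relation v² = μ/r at r = 1.71×10^8 km: μ = v²r = (27.9)² × 1.71×10^8 = 1.33108×10^11 km³/s².
In km: r₁ = 1.14 × 1.496×10^8 = 1.70544×10^8 km; r₂ = 6.05 × 1.496×10^8 = 9.0508×10^8 km.
The Hohmann ellipse has a_t = (r₁ + r₂)/2 = 5.37812×10^8 km.
At periapsis, r = 1.70544×10^8 km.
From the vis-viva equation, v = √[μ(2/r − 1/a_t)] = 36.24 km/s.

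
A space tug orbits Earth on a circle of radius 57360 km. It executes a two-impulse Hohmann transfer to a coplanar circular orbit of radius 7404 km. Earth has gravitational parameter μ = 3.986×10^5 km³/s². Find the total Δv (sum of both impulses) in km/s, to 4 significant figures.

Semi-major axis of the transfer orbit: a_t = (57360 + 7404)/2 = 32382 km.
At r₁ the circular-orbit speed is v₁ = √(μ/r₁) = 2.6361 km/s.
Transfer-orbit speed at r₁ (v² = μ(2/r − 1/a)): v_a = √[μ(2/r₁ − 1/a_t)] = 1.2605 km/s.
First burn Δv₁ = |v_a − v₁| = 1.376 km/s.
At r₂, v₂ = √(μ/r₂) = 7.337 km/s.
Transfer-orbit speed at r₂: v_p = √[μ(2/r₂ − 1/a_t)] = 9.765 km/s.
Second burn Δv₂ = |v₂ − v_p| = 2.428 km/s.
Total Δv = Δv₁ + Δv₂ = 3.804 km/s.

Δv = 3.804 km/s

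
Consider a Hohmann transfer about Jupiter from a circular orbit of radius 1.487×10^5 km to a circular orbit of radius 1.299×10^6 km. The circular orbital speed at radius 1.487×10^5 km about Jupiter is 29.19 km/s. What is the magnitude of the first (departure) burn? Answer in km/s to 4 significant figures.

Δv₁ = 9.913 km/s

From the circular-orbit relation v² = μ/r at r = 1.487×10^5 km: μ = v²r = (29.19)² × 1.487×10^5 = 1.26701×10^8 km³/s².
Transfer-ellipse semi-major axis a_t = (r₁ + r₂)/2 = (1.487×10^5 + 1.299×10^6)/2 = 7.2385×10^5 km.
On the circular orbit at r = 1.487×10^5 km, v_c = √(μ/r) = 29.190 km/s.
Vis-viva on the transfer ellipse at r = 1.487×10^5 km gives v_t = √[μ(2/r − 1/a_t)] = 39.103 km/s.
Δv₁ = |v_t − v_c| = |39.103 − 29.190| = 9.913 km/s.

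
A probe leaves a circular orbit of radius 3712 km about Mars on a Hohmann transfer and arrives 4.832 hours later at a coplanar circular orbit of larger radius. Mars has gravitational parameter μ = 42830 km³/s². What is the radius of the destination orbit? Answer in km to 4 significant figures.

r₂ = 18190 km

Transfer time t = 4.832 hours = 17395.2 s, and t = π√(a_t³/μ).
So a_t = (μ t²/π²)^(1/3) = (42830 × (17395.2)² / π²)^(1/3) = 10951 km.
Since a_t = (r₁ + r₂)/2, r₂ = 2a_t − r₁ = 2×10951 − 3712 = 18190 km.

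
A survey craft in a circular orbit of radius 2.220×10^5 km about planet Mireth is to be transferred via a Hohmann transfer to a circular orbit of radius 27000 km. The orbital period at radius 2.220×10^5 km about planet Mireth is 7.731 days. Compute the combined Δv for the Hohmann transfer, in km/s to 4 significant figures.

Δv = 3.124 km/s

From Kepler's third law T² = 4π²r³/μ at r = 2.220×10^5 km, T = 7.731 days = 7.731 × 86400 s = 6.679584×10^5 s: μ = 4π²r³/T² = 9.68099×10^5 km³/s².
Transfer-ellipse semi-major axis a_t = (r₁ + r₂)/2 = (2.220×10^5 + 27000)/2 = 1.245×10^5 km.
Circular speed at r₁: v₁ = √(μ/r₁) = √(9.68099×10^5/2.220×10^5) = 2.0883 km/s.
On the transfer ellipse at r₁, vis-viva gives v_a = √[μ(2/r₁ − 1/a_t)] = 0.97248 km/s.
First burn Δv₁ = |v_a − v₁| = 1.116 km/s.
At r₂, v₂ = √(μ/r₂) = 5.988 km/s.
Transfer-orbit speed at r₂: v_p = √[μ(2/r₂ − 1/a_t)] = 7.996 km/s.
Second burn Δv₂ = |v₂ − v_p| = 2.008 km/s.
Total Δv = Δv₁ + Δv₂ = 3.124 km/s.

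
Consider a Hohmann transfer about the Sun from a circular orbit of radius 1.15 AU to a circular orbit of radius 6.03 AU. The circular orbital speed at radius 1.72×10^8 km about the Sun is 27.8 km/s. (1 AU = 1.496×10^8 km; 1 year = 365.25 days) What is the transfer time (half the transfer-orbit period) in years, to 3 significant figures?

From the circular-orbit relation v² = μ/r at r = 1.72×10^8 km: μ = v²r = (27.8)² × 1.72×10^8 = 1.32928×10^11 km³/s².
In km: r₁ = 1.15 × 1.496×10^8 = 1.7204×10^8 km; r₂ = 6.03 × 1.496×10^8 = 9.02088×10^8 km.
The Hohmann ellipse has a_t = (r₁ + r₂)/2 = 5.37064×10^8 km.
Half the transfer-orbit period gives t = π√(a_t³/μ) = 1.072×10^8 s.
Converting: 1.072×10^8 s ÷ 3.15576×10^7 s/year (365.25 × 86400) = 3.40 years.

t = 3.40 years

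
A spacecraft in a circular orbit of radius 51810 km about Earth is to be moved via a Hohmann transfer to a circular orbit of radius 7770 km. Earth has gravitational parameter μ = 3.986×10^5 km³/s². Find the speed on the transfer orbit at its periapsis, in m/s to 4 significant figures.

Semi-major axis of the transfer orbit: a_t = (51810 + 7770)/2 = 29790 km.
At periapsis, r = 7770 km.
Applying v² = μ(2/r − 1/a_t): v = 9.446 km/s.

v = 9446 m/s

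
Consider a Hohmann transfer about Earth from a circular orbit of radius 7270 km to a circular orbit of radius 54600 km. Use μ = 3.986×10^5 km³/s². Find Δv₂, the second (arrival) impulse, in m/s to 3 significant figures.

Δv₂ = 1390 m/s

The Hohmann ellipse has a_t = (r₁ + r₂)/2 = 30935 km.
Circular speed at r = 54600 km: v_c = √(μ/r) = 2.702 km/s.
Transfer-orbit speed at the same r (vis-viva, a = a_t): v_t = √[μ(2/r − 1/a_t)] = 1.310 km/s.
Δv₂ = |v_t − v_c| = |1.310 − 2.702| = 1.392 km/s.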